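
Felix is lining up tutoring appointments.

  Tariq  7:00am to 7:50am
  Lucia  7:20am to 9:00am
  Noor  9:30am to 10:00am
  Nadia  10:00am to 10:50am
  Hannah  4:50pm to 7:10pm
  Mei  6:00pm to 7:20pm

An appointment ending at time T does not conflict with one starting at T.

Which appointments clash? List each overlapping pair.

Hannah & Mei, Lucia & Tariq

Check each pair: they overlap iff neither finishes before the other starts.
Sorted by start: Tariq, Lucia, Noor, Nadia, Hannah, Mei.
Lucia starts before Tariq ends → Tariq and Lucia overlap.
Noor starts after Tariq ends — done with Tariq.
Noor starts after Lucia ends — done with Lucia.
Nadia starts exactly when Noor ends (back-to-back, no overlap) — done with Noor.
Hannah starts after Nadia ends — done with Nadia.
Mei starts before Hannah ends → Hannah and Mei overlap.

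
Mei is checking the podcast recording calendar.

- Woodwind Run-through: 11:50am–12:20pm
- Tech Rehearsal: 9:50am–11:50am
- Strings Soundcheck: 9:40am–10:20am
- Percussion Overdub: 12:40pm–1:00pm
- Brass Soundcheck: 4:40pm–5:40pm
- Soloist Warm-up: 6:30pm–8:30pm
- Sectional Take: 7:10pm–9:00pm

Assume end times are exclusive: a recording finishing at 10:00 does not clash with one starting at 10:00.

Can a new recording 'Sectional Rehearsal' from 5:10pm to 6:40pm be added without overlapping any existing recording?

Strings Soundcheck: ends 10:20am at or before Sectional Rehearsal starts 5:10pm → clear.
Tech Rehearsal: ends 11:50am at or before Sectional Rehearsal starts 5:10pm → clear.
Woodwind Run-through: ends 12:20pm at or before Sectional Rehearsal starts 5:10pm → clear.
Percussion Overdub: ends 1:00pm at or before Sectional Rehearsal starts 5:10pm → clear.
Brass Soundcheck: starts 4:40pm before Sectional Rehearsal ends 6:40pm, and ends 5:40pm after Sectional Rehearsal starts 5:10pm → overlap.
Soloist Warm-up: starts 6:30pm before Sectional Rehearsal ends 6:40pm, and ends 8:30pm after Sectional Rehearsal starts 5:10pm → overlap.
Sectional Take: starts 7:10pm at or after Sectional Rehearsal ends 6:40pm → clear.
Sectional Rehearsal overlaps Brass Soundcheck, Soloist Warm-up.

No — it overlaps Brass Soundcheck, Soloist Warm-up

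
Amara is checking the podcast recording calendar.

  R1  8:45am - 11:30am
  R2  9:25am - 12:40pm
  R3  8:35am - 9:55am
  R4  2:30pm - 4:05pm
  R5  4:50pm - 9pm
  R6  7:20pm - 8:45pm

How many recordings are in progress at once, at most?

Sort all start/end points and keep a running count:
8:35am start R3 → 1
8:45am start R1 → 2
9:25am start R2 → 3
9:55am end R3 → 2
11:30am end R1 → 1
12:40pm end R2 → 0
2:30pm start R4 → 1
4:05pm end R4 → 0
4:50pm start R5 → 1
7:20pm start R6 → 2
8:45pm end R6 → 1
9pm end R5 → 0
Peak is 3, at 9:25am (R1, R2, R3).

3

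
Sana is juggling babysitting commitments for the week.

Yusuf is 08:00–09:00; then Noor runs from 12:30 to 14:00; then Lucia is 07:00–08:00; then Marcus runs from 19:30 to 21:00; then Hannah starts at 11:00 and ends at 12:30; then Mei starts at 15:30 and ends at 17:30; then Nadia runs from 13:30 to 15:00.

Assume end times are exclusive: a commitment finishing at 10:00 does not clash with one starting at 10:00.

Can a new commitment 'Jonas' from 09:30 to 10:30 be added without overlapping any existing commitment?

Yes — the slot is free

Lucia: ends 08:00 at or before Jonas starts 09:30 → clear.
Yusuf: ends 09:00 at or before Jonas starts 09:30 → clear.
Hannah: starts 11:00 at or after Jonas ends 10:30 → clear.
Noor: starts 12:30 at or after Jonas ends 10:30 → clear.
Nadia: starts 13:30 at or after Jonas ends 10:30 → clear.
Mei: starts 15:30 at or after Jonas ends 10:30 → clear.
Marcus: starts 19:30 at or after Jonas ends 10:30 → clear.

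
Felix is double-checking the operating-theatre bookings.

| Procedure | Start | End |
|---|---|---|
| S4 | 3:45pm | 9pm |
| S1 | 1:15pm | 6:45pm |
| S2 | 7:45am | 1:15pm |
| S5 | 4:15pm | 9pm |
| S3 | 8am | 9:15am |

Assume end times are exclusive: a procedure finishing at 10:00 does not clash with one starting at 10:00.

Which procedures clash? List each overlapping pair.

S1 & S4, S1 & S5, S2 & S3, S4 & S5

Sorted by start: S2, S3, S1, S4, S5.
S3 starts before S2 ends → S2 and S3 overlap.
S1 starts exactly when S2 ends (back-to-back, no overlap), so S2 has no further overlaps.
S1 starts after S3 ends, so S3 has no further overlaps.
S4 starts before S1 ends → S1 and S4 overlap.
S5 starts before S1 ends → S1 and S5 overlap.
S5 starts before S4 ends → S4 and S5 overlap.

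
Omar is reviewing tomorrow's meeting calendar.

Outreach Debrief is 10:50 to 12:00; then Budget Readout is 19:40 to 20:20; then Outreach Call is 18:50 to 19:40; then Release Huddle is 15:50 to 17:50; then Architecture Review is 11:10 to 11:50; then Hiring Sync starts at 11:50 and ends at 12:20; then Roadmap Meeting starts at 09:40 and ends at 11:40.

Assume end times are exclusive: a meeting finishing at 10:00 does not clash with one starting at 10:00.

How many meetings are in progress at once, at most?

3

Sort all start/end points and keep a running count:
09:40 start Roadmap Meeting → 1
10:50 start Outreach Debrief → 2
11:10 start Architecture Review → 3
11:40 end Roadmap Meeting → 2
11:50 end Architecture Review → 1
11:50 start Hiring Sync → 2
12:00 end Outreach Debrief → 1
12:20 end Hiring Sync → 0
15:50 start Release Huddle → 1
17:50 end Release Huddle → 0
18:50 start Outreach Call → 1
19:40 end Outreach Call → 0
19:40 start Budget Readout → 1
20:20 end Budget Readout → 0
Peak is 3, at 11:10 (Architecture Review, Outreach Debrief, Roadmap Meeting).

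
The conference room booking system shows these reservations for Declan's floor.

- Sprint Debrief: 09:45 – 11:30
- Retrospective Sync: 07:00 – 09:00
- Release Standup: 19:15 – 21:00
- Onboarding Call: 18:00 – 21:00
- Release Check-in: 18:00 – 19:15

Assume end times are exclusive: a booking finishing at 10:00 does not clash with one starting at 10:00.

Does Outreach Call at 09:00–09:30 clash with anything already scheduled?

No — it doesn't clash with anything

Retrospective Sync: ends 09:00 at or before Outreach Call starts 09:00 → clear.
Sprint Debrief: starts 09:45 at or after Outreach Call ends 09:30 → clear.
Release Check-in: starts 18:00 at or after Outreach Call ends 09:30 → clear.
Onboarding Call: starts 18:00 at or after Outreach Call ends 09:30 → clear.
Release Standup: starts 19:15 at or after Outreach Call ends 09:30 → clear.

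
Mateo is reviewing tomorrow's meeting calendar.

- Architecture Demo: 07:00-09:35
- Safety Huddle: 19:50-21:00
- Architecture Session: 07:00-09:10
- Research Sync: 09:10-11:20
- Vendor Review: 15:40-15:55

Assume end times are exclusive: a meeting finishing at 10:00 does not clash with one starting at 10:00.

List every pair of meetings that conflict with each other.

Architecture Demo & Architecture Session, Architecture Demo & Research Sync

Check each pair: they overlap iff neither finishes before the other starts.
Sorted by start: Architecture Session, Architecture Demo, Research Sync, Vendor Review, Safety Huddle.
Architecture Demo starts before Architecture Session ends → Architecture Session and Architecture Demo overlap.
Research Sync starts exactly when Architecture Session ends (back-to-back, no overlap), so Architecture Session has no further overlaps.
Research Sync starts before Architecture Demo ends → Architecture Demo and Research Sync overlap.
Vendor Review starts after Architecture Demo ends, so Architecture Demo has no further overlaps.
Vendor Review starts after Research Sync ends, so Research Sync has no further overlaps.
Safety Huddle starts after Vendor Review ends.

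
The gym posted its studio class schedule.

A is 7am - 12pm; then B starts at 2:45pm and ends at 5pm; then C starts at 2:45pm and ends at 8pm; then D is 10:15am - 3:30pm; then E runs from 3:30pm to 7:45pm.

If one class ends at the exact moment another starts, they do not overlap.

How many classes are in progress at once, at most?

3

Walk through starts and ends in time order (an end at T is processed before a start at T):
7am start A → 1
10:15am start D → 2
12pm end A → 1
2:45pm start B → 2
2:45pm start C → 3
3:30pm end D → 2
3:30pm start E → 3
5pm end B → 2
7:45pm end E → 1
8pm end C → 0
Peak is 3, at 2:45pm (B, C, D).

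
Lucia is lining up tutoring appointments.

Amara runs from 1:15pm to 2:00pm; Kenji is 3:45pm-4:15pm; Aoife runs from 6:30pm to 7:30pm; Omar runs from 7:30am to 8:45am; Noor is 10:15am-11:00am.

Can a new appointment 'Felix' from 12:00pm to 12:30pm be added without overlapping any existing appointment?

Yes — the slot is free

Omar: ends 8:45am at or before Felix starts 12:00pm → clear.
Noor: ends 11:00am at or before Felix starts 12:00pm → clear.
Amara: starts 1:15pm at or after Felix ends 12:30pm → clear.
Kenji: starts 3:45pm at or after Felix ends 12:30pm → clear.
Aoife: starts 6:30pm at or after Felix ends 12:30pm → clear.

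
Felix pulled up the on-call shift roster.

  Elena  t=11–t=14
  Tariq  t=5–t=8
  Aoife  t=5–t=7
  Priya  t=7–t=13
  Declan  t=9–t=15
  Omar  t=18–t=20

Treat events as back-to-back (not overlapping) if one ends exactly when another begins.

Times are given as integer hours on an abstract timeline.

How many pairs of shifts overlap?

Sorted by start: Tariq, Aoife, Priya, Declan, Elena, Omar.
Aoife starts before Tariq ends → Tariq and Aoife overlap.
Priya starts before Tariq ends → Tariq and Priya overlap.
Declan starts after Tariq ends, so Tariq has no further overlaps.
Priya starts exactly when Aoife ends (back-to-back, no overlap), so Aoife has no further overlaps.
Declan starts before Priya ends → Priya and Declan overlap.
Elena starts before Priya ends → Priya and Elena overlap.
Omar starts after Priya ends.
Elena starts before Declan ends → Declan and Elena overlap.
Omar starts after Declan ends.
Omar starts after Elena ends.
Overlapping pairs: Aoife & Tariq, Declan & Elena, Declan & Priya, Elena & Priya, Priya & Tariq — 5 in total.

5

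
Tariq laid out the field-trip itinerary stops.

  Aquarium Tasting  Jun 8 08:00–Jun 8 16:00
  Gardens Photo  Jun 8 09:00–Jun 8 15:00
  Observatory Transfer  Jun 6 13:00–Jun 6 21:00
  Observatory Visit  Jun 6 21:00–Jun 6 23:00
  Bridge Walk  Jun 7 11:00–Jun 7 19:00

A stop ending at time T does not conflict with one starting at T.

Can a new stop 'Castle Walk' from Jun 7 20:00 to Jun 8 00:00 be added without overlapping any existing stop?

Observatory Transfer: ends Jun 6 21:00 at or before Castle Walk starts Jun 7 20:00 → clear.
Observatory Visit: ends Jun 6 23:00 at or before Castle Walk starts Jun 7 20:00 → clear.
Bridge Walk: ends Jun 7 19:00 at or before Castle Walk starts Jun 7 20:00 → clear.
Aquarium Tasting: starts Jun 8 08:00 at or after Castle Walk ends Jun 8 00:00 → clear.
Gardens Photo: starts Jun 8 09:00 at or after Castle Walk ends Jun 8 00:00 → clear.

Yes — the slot is free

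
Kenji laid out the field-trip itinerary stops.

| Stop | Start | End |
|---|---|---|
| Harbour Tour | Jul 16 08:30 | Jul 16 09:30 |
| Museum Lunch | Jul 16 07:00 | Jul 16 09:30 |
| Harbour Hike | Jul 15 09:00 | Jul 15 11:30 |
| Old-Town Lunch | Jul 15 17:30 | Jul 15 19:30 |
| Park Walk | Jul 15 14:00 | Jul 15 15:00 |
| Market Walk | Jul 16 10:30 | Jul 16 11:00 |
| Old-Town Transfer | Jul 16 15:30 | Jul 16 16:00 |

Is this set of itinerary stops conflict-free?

Sorted by start: Harbour Hike, Park Walk, Old-Town Lunch, Museum Lunch, Harbour Tour, Market Walk, Old-Town Transfer.
Park Walk starts after Harbour Hike ends — done with Harbour Hike.
Old-Town Lunch starts after Park Walk ends — done with Park Walk.
Museum Lunch starts after Old-Town Lunch ends — done with Old-Town Lunch.
Harbour Tour starts before Museum Lunch ends → Museum Lunch and Harbour Tour overlap.
That's a conflict, so the schedule is not conflict-free.

No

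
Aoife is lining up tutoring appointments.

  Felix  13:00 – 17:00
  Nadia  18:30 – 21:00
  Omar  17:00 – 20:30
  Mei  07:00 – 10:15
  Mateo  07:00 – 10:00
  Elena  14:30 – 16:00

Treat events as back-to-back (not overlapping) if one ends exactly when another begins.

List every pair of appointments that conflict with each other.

Elena & Felix, Mateo & Mei, Nadia & Omar

Sorted by start: Mateo, Mei, Felix, Elena, Omar, Nadia.
Mei starts before Mateo ends → Mateo and Mei overlap.
Felix starts after Mateo ends — done with Mateo.
Felix starts after Mei ends — done with Mei.
Elena starts before Felix ends → Felix and Elena overlap.
Omar starts exactly when Felix ends (back-to-back, no overlap) — done with Felix.
Omar starts after Elena ends — done with Elena.
Nadia starts before Omar ends → Omar and Nadia overlap.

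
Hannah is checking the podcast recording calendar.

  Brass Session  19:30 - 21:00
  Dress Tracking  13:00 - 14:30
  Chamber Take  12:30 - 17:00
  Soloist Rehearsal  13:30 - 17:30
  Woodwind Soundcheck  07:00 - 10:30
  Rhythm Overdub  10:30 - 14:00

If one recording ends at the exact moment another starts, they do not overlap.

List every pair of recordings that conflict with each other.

Sorted by start: Woodwind Soundcheck, Rhythm Overdub, Chamber Take, Dress Tracking, Soloist Rehearsal, Brass Session.
Rhythm Overdub starts exactly when Woodwind Soundcheck ends (back-to-back, no overlap); Woodwind Soundcheck is clear from here.
Chamber Take starts before Rhythm Overdub ends → Rhythm Overdub and Chamber Take overlap.
Dress Tracking starts before Rhythm Overdub ends → Rhythm Overdub and Dress Tracking overlap.
Soloist Rehearsal starts before Rhythm Overdub ends → Rhythm Overdub and Soloist Rehearsal overlap.
Brass Session starts after Rhythm Overdub ends.
Dress Tracking starts before Chamber Take ends → Chamber Take and Dress Tracking overlap.
Soloist Rehearsal starts before Chamber Take ends → Chamber Take and Soloist Rehearsal overlap.
Brass Session starts after Chamber Take ends.
Soloist Rehearsal starts before Dress Tracking ends → Dress Tracking and Soloist Rehearsal overlap.
Brass Session starts after Dress Tracking ends.
Brass Session starts after Soloist Rehearsal ends.

Chamber Take & Dress Tracking, Chamber Take & Rhythm Overdub, Chamber Take & Soloist Rehearsal, Dress Tracking & Rhythm Overdub, Dress Tracking & Soloist Rehearsal, Rhythm Overdub & Soloist Rehearsal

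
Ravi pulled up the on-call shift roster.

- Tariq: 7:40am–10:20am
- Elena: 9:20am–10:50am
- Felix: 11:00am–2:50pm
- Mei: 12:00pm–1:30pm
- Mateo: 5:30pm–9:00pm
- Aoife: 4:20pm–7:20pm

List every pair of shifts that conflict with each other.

Aoife & Mateo, Elena & Tariq, Felix & Mei

Sorted by start: Tariq, Elena, Felix, Mei, Aoife, Mateo.
Elena starts before Tariq ends → Tariq and Elena overlap.
Felix starts after Tariq ends, so Tariq has no further overlaps.
Felix starts after Elena ends, so Elena has no further overlaps.
Mei starts before Felix ends → Felix and Mei overlap.
Aoife starts after Felix ends, so Felix has no further overlaps.
Aoife starts after Mei ends, so Mei has no further overlaps.
Mateo starts before Aoife ends → Aoife and Mateo overlap.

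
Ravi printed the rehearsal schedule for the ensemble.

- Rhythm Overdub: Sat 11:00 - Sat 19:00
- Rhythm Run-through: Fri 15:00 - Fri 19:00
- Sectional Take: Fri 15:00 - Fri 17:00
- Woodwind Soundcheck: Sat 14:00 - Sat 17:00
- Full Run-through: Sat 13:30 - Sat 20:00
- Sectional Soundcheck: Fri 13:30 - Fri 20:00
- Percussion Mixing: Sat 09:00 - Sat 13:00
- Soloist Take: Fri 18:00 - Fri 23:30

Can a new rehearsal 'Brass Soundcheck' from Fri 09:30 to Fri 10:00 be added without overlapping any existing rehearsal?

Sectional Soundcheck: starts Fri 13:30 at or after Brass Soundcheck ends Fri 10:00 → clear.
Sectional Take: starts Fri 15:00 at or after Brass Soundcheck ends Fri 10:00 → clear.
Rhythm Run-through: starts Fri 15:00 at or after Brass Soundcheck ends Fri 10:00 → clear.
Soloist Take: starts Fri 18:00 at or after Brass Soundcheck ends Fri 10:00 → clear.
Percussion Mixing: starts Sat 09:00 at or after Brass Soundcheck ends Fri 10:00 → clear.
Rhythm Overdub: starts Sat 11:00 at or after Brass Soundcheck ends Fri 10:00 → clear.
Full Run-through: starts Sat 13:30 at or after Brass Soundcheck ends Fri 10:00 → clear.
Woodwind Soundcheck: starts Sat 14:00 at or after Brass Soundcheck ends Fri 10:00 → clear.

Yes — the slot is free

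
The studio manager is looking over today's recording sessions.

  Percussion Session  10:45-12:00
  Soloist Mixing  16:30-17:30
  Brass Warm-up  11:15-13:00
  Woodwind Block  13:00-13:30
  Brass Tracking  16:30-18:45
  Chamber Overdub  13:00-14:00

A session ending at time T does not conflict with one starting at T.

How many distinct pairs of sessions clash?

3

Sorted by start: Percussion Session, Brass Warm-up, Chamber Overdub, Woodwind Block, Brass Tracking, Soloist Mixing.
Brass Warm-up starts before Percussion Session ends → Percussion Session and Brass Warm-up overlap.
Chamber Overdub starts after Percussion Session ends — done with Percussion Session.
Chamber Overdub starts exactly when Brass Warm-up ends (back-to-back, no overlap) — done with Brass Warm-up.
Woodwind Block starts before Chamber Overdub ends → Chamber Overdub and Woodwind Block overlap.
Brass Tracking starts after Chamber Overdub ends — done with Chamber Overdub.
Brass Tracking starts after Woodwind Block ends — done with Woodwind Block.
Soloist Mixing starts before Brass Tracking ends → Brass Tracking and Soloist Mixing overlap.
Overlapping pairs: Brass Tracking & Soloist Mixing, Brass Warm-up & Percussion Session, Chamber Overdub & Woodwind Block — 3 in total.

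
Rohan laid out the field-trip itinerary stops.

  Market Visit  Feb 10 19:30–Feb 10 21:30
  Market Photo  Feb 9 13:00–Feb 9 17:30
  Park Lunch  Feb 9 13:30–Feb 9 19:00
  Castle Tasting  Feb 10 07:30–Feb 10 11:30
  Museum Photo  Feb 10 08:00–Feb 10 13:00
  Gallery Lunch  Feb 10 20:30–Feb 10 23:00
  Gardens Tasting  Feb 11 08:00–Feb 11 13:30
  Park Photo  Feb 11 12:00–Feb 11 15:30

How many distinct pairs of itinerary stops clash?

Check each pair: they overlap iff neither finishes before the other starts.
Sorted by start: Market Photo, Park Lunch, Castle Tasting, Museum Photo, Market Visit, Gallery Lunch, Gardens Tasting, Park Photo.
Park Lunch starts before Market Photo ends → Market Photo and Park Lunch overlap.
Castle Tasting starts after Market Photo ends — done with Market Photo.
Castle Tasting starts after Park Lunch ends — done with Park Lunch.
Museum Photo starts before Castle Tasting ends → Castle Tasting and Museum Photo overlap.
Market Visit starts after Castle Tasting ends — done with Castle Tasting.
Market Visit starts after Museum Photo ends — done with Museum Photo.
Gallery Lunch starts before Market Visit ends → Market Visit and Gallery Lunch overlap.
Gardens Tasting starts after Market Visit ends — done with Market Visit.
Gardens Tasting starts after Gallery Lunch ends — done with Gallery Lunch.
Park Photo starts before Gardens Tasting ends → Gardens Tasting and Park Photo overlap.
Overlapping pairs: Castle Tasting & Museum Photo, Gallery Lunch & Market Visit, Gardens Tasting & Park Photo, Market Photo & Park Lunch — 4 in total.

4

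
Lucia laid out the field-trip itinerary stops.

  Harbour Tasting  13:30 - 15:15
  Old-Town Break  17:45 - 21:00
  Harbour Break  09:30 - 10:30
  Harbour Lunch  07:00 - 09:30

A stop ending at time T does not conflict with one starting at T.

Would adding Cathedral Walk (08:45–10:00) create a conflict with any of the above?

Yes — it overlaps Harbour Break, Harbour Lunch

Harbour Lunch: starts 07:00 before Cathedral Walk ends 10:00, and ends 09:30 after Cathedral Walk starts 08:45 → overlap.
Harbour Break: starts 09:30 before Cathedral Walk ends 10:00, and ends 10:30 after Cathedral Walk starts 08:45 → overlap.
Harbour Tasting: starts 13:30 at or after Cathedral Walk ends 10:00 → clear.
Old-Town Break: starts 17:45 at or after Cathedral Walk ends 10:00 → clear.
Cathedral Walk overlaps Harbour Lunch, Harbour Break.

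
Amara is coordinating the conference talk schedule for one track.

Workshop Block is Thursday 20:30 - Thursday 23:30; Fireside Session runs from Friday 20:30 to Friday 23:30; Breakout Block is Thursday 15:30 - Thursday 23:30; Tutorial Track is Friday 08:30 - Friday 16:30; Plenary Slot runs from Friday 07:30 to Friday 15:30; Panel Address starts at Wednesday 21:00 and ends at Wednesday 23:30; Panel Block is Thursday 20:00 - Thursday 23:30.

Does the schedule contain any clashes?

Yes

Two intervals overlap when each starts before the other ends.
Sorted by start: Panel Address, Breakout Block, Panel Block, Workshop Block, Plenary Slot, Tutorial Track, Fireside Session.
Breakout Block starts after Panel Address ends, so Panel Address has no further overlaps.
Panel Block starts before Breakout Block ends → Breakout Block and Panel Block overlap.
That's a conflict, so the schedule is not conflict-free.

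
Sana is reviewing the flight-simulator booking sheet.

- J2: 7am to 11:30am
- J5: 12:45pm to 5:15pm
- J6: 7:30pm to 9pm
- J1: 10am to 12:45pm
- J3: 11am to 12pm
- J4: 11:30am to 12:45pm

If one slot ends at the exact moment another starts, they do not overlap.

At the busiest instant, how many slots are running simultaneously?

Sort all start/end points and keep a running count:
7am start J2 → 1
10am start J1 → 2
11am start J3 → 3
11:30am end J2 → 2
11:30am start J4 → 3
12pm end J3 → 2
12:45pm end J1 → 1
12:45pm end J4 → 0
12:45pm start J5 → 1
5:15pm end J5 → 0
7:30pm start J6 → 1
9pm end J6 → 0
Peak is 3, at 11am (J1, J2, J3).

3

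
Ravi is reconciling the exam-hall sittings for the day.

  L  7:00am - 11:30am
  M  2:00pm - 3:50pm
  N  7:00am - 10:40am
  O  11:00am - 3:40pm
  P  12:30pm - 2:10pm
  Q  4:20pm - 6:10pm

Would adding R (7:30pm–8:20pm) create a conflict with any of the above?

L: ends 11:30am at or before R starts 7:30pm → clear.
N: ends 10:40am at or before R starts 7:30pm → clear.
O: ends 3:40pm at or before R starts 7:30pm → clear.
P: ends 2:10pm at or before R starts 7:30pm → clear.
M: ends 3:50pm at or before R starts 7:30pm → clear.
Q: ends 6:10pm at or before R starts 7:30pm → clear.

No — it doesn't clash with anything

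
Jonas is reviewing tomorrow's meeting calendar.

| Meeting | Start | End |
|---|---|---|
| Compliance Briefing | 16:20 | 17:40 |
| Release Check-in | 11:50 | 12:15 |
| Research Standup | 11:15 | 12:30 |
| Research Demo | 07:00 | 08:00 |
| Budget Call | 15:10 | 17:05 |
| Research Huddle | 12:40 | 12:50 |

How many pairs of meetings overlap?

2

Check each pair: they overlap iff neither finishes before the other starts.
Sorted by start: Research Demo, Research Standup, Release Check-in, Research Huddle, Budget Call, Compliance Briefing.
Research Standup starts after Research Demo ends, so nothing later overlaps Research Demo either.
Release Check-in starts before Research Standup ends → Research Standup and Release Check-in overlap.
Research Huddle starts after Research Standup ends, so nothing later overlaps Research Standup either.
Research Huddle starts after Release Check-in ends, so nothing later overlaps Release Check-in either.
Budget Call starts after Research Huddle ends, so nothing later overlaps Research Huddle either.
Compliance Briefing starts before Budget Call ends → Budget Call and Compliance Briefing overlap.
Overlapping pairs: Budget Call & Compliance Briefing, Release Check-in & Research Standup — 2 in total.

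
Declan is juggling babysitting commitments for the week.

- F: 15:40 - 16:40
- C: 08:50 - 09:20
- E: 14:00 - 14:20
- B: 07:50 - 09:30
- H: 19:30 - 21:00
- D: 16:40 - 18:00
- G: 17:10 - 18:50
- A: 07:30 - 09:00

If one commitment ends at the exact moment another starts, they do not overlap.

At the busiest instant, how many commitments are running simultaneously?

3

Sort all start/end points and keep a running count:
07:30 start A → 1
07:50 start B → 2
08:50 start C → 3
09:00 end A → 2
09:20 end C → 1
09:30 end B → 0
14:00 start E → 1
14:20 end E → 0
15:40 start F → 1
16:40 end F → 0
16:40 start D → 1
17:10 start G → 2
18:00 end D → 1
18:50 end G → 0
19:30 start H → 1
21:00 end H → 0
Peak is 3, at 08:50 (A, B, C).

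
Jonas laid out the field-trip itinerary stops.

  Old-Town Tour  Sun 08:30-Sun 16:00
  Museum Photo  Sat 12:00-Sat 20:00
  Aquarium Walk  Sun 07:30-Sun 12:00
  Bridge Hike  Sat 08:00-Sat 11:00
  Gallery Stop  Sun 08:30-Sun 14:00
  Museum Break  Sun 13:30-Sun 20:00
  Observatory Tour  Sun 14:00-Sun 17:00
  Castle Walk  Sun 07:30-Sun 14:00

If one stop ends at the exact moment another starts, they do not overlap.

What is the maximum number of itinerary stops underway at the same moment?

Sweep the timeline, counting +1 at each start and −1 at each end (ends before starts at a tie):
Sat 08:00 start Bridge Hike → 1
Sat 11:00 end Bridge Hike → 0
Sat 12:00 start Museum Photo → 1
Sat 20:00 end Museum Photo → 0
Sun 07:30 start Aquarium Walk → 1
Sun 07:30 start Castle Walk → 2
Sun 08:30 start Gallery Stop → 3
Sun 08:30 start Old-Town Tour → 4
Sun 12:00 end Aquarium Walk → 3
Sun 13:30 start Museum Break → 4
Sun 14:00 end Castle Walk → 3
Sun 14:00 end Gallery Stop → 2
Sun 14:00 start Observatory Tour → 3
Sun 16:00 end Old-Town Tour → 2
Sun 17:00 end Observatory Tour → 1
Sun 20:00 end Museum Break → 0
Peak is 4, at Sun 08:30 (Aquarium Walk, Castle Walk, Gallery Stop, Old-Town Tour).

4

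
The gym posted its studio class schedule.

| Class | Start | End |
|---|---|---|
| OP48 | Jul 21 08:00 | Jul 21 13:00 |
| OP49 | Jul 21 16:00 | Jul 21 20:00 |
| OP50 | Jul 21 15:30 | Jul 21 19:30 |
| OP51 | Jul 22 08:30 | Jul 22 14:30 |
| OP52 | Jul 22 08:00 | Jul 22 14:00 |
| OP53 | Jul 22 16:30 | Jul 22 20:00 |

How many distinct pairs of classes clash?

Two intervals overlap when each starts before the other ends.
Sorted by start: OP48, OP50, OP49, OP52, OP51, OP53.
OP50 starts after OP48 ends, so nothing later overlaps OP48 either.
OP49 starts before OP50 ends → OP50 and OP49 overlap.
OP52 starts after OP50 ends, so nothing later overlaps OP50 either.
OP52 starts after OP49 ends, so nothing later overlaps OP49 either.
OP51 starts before OP52 ends → OP52 and OP51 overlap.
OP53 starts after OP52 ends.
OP53 starts after OP51 ends.
Overlapping pairs: OP49 & OP50, OP51 & OP52 — 2 in total.

2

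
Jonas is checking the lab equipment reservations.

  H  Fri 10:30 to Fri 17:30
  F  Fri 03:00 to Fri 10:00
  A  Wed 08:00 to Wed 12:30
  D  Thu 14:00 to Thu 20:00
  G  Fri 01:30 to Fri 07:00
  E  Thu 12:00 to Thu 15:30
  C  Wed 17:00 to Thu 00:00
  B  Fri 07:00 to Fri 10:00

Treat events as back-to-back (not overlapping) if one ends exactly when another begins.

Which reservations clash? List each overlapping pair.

B & F, D & E, F & G

Sorted by start: A, C, E, D, G, F, B, H.
C starts after A ends; A is clear from here.
E starts after C ends; C is clear from here.
D starts before E ends → E and D overlap.
G starts after E ends; E is clear from here.
G starts after D ends; D is clear from here.
F starts before G ends → G and F overlap.
B starts exactly when G ends (back-to-back, no overlap); G is clear from here.
B starts before F ends → F and B overlap.
H starts after F ends.
H starts after B ends.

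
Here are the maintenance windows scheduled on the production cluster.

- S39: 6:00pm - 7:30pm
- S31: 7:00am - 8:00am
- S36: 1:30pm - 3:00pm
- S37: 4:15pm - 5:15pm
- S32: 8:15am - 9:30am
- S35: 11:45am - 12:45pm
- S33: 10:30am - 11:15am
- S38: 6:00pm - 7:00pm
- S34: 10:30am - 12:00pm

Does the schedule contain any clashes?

Two intervals overlap when each starts before the other ends.
Sorted by start: S31, S32, S33, S34, S35, S36, S37, S38, S39.
S32 starts after S31 ends — done with S31.
S33 starts after S32 ends — done with S32.
S34 starts before S33 ends → S33 and S34 overlap.
That's a conflict, so the schedule is not conflict-free.

Yes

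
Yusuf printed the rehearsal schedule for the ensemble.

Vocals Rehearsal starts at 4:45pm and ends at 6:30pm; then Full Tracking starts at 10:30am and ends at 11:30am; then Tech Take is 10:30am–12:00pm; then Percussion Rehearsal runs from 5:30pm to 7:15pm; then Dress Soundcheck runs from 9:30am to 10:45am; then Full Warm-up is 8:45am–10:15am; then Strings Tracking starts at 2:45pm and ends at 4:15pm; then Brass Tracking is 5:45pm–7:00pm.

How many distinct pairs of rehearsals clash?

7

Sorted by start: Full Warm-up, Dress Soundcheck, Full Tracking, Tech Take, Strings Tracking, Vocals Rehearsal, Percussion Rehearsal, Brass Tracking.
Dress Soundcheck starts before Full Warm-up ends → Full Warm-up and Dress Soundcheck overlap.
Full Tracking starts after Full Warm-up ends, so Full Warm-up has no further overlaps.
Full Tracking starts before Dress Soundcheck ends → Dress Soundcheck and Full Tracking overlap.
Tech Take starts before Dress Soundcheck ends → Dress Soundcheck and Tech Take overlap.
Strings Tracking starts after Dress Soundcheck ends, so Dress Soundcheck has no further overlaps.
Tech Take starts before Full Tracking ends → Full Tracking and Tech Take overlap.
Strings Tracking starts after Full Tracking ends, so Full Tracking has no further overlaps.
Strings Tracking starts after Tech Take ends, so Tech Take has no further overlaps.
Vocals Rehearsal starts after Strings Tracking ends, so Strings Tracking has no further overlaps.
Percussion Rehearsal starts before Vocals Rehearsal ends → Vocals Rehearsal and Percussion Rehearsal overlap.
Brass Tracking starts before Vocals Rehearsal ends → Vocals Rehearsal and Brass Tracking overlap.
Brass Tracking starts before Percussion Rehearsal ends → Percussion Rehearsal and Brass Tracking overlap.
Overlapping pairs: Brass Tracking & Percussion Rehearsal, Brass Tracking & Vocals Rehearsal, Dress Soundcheck & Full Tracking, Dress Soundcheck & Full Warm-up, Dress Soundcheck & Tech Take, Full Tracking & Tech Take, Percussion Rehearsal & Vocals Rehearsal — 7 in total.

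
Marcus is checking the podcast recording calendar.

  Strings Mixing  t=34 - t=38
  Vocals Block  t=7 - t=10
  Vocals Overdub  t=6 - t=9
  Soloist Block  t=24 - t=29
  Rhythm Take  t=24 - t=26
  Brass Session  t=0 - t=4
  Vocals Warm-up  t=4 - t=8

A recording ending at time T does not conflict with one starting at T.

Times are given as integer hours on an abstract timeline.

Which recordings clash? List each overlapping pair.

Check each pair: they overlap iff neither finishes before the other starts.
Sorted by start: Brass Session, Vocals Warm-up, Vocals Overdub, Vocals Block, Rhythm Take, Soloist Block, Strings Mixing.
Vocals Warm-up starts exactly when Brass Session ends (back-to-back, no overlap) — done with Brass Session.
Vocals Overdub starts before Vocals Warm-up ends → Vocals Warm-up and Vocals Overdub overlap.
Vocals Block starts before Vocals Warm-up ends → Vocals Warm-up and Vocals Block overlap.
Rhythm Take starts after Vocals Warm-up ends — done with Vocals Warm-up.
Vocals Block starts before Vocals Overdub ends → Vocals Overdub and Vocals Block overlap.
Rhythm Take starts after Vocals Overdub ends — done with Vocals Overdub.
Rhythm Take starts after Vocals Block ends — done with Vocals Block.
Soloist Block starts before Rhythm Take ends → Rhythm Take and Soloist Block overlap.
Strings Mixing starts after Rhythm Take ends.
Strings Mixing starts after Soloist Block ends.

Rhythm Take & Soloist Block, Vocals Block & Vocals Overdub, Vocals Block & Vocals Warm-up, Vocals Overdub & Vocals Warm-up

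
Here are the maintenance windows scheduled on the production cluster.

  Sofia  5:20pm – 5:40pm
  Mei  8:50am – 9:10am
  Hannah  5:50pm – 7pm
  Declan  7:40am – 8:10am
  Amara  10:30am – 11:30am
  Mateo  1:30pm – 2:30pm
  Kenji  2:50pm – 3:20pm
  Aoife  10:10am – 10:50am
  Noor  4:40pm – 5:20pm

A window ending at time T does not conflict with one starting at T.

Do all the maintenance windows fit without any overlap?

No

Sorted by start: Declan, Mei, Aoife, Amara, Mateo, Kenji, Noor, Sofia, Hannah.
Mei starts after Declan ends; Declan is clear from here.
Aoife starts after Mei ends; Mei is clear from here.
Amara starts before Aoife ends → Aoife and Amara overlap.
That's a conflict, so the schedule is not conflict-free.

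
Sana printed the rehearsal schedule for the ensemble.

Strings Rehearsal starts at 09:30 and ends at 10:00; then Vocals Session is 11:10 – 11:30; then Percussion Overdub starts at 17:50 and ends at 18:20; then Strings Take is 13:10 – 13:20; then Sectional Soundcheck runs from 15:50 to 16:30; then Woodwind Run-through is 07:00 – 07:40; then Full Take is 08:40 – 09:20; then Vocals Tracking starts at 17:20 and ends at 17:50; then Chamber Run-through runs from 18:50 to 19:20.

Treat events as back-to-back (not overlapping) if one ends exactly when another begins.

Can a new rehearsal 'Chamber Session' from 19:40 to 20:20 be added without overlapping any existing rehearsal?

Woodwind Run-through: ends 07:40 at or before Chamber Session starts 19:40 → clear.
Full Take: ends 09:20 at or before Chamber Session starts 19:40 → clear.
Strings Rehearsal: ends 10:00 at or before Chamber Session starts 19:40 → clear.
Vocals Session: ends 11:30 at or before Chamber Session starts 19:40 → clear.
Strings Take: ends 13:20 at or before Chamber Session starts 19:40 → clear.
Sectional Soundcheck: ends 16:30 at or before Chamber Session starts 19:40 → clear.
Vocals Tracking: ends 17:50 at or before Chamber Session starts 19:40 → clear.
Percussion Overdub: ends 18:20 at or before Chamber Session starts 19:40 → clear.
Chamber Run-through: ends 19:20 at or before Chamber Session starts 19:40 → clear.

Yes — the slot is free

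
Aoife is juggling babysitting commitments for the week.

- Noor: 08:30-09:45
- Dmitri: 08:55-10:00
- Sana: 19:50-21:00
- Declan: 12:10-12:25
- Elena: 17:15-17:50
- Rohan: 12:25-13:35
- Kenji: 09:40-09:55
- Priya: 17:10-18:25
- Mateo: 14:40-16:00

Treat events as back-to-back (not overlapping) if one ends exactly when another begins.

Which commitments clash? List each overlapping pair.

Sorted by start: Noor, Dmitri, Kenji, Declan, Rohan, Mateo, Priya, Elena, Sana.
Dmitri starts before Noor ends → Noor and Dmitri overlap.
Kenji starts before Noor ends → Noor and Kenji overlap.
Declan starts after Noor ends — done with Noor.
Kenji starts before Dmitri ends → Dmitri and Kenji overlap.
Declan starts after Dmitri ends — done with Dmitri.
Declan starts after Kenji ends — done with Kenji.
Rohan starts exactly when Declan ends (back-to-back, no overlap) — done with Declan.
Mateo starts after Rohan ends — done with Rohan.
Priya starts after Mateo ends — done with Mateo.
Elena starts before Priya ends → Priya and Elena overlap.
Sana starts after Priya ends.
Sana starts after Elena ends.

Dmitri & Kenji, Dmitri & Noor, Elena & Priya, Kenji & Noor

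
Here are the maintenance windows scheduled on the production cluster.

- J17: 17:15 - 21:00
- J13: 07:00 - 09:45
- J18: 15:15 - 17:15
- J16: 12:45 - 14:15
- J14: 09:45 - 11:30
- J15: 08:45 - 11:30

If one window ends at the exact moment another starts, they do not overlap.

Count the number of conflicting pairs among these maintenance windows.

2

Sorted by start: J13, J15, J14, J16, J18, J17.
J15 starts before J13 ends → J13 and J15 overlap.
J14 starts exactly when J13 ends (back-to-back, no overlap) — done with J13.
J14 starts before J15 ends → J15 and J14 overlap.
J16 starts after J15 ends — done with J15.
J16 starts after J14 ends — done with J14.
J18 starts after J16 ends — done with J16.
J17 starts exactly when J18 ends (back-to-back, no overlap).
Overlapping pairs: J13 & J15, J14 & J15 — 2 in total.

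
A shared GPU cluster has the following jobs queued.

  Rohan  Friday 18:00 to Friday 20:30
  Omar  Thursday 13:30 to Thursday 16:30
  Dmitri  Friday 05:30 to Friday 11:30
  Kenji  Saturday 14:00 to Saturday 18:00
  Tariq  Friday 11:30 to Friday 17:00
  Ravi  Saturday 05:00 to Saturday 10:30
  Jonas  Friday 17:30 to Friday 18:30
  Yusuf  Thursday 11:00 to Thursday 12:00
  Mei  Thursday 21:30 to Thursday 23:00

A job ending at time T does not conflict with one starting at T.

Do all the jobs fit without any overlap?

No

Sorted by start: Yusuf, Omar, Mei, Dmitri, Tariq, Jonas, Rohan, Ravi, Kenji.
Omar starts after Yusuf ends; Yusuf is clear from here.
Mei starts after Omar ends; Omar is clear from here.
Dmitri starts after Mei ends; Mei is clear from here.
Tariq starts exactly when Dmitri ends (back-to-back, no overlap); Dmitri is clear from here.
Jonas starts after Tariq ends; Tariq is clear from here.
Rohan starts before Jonas ends → Jonas and Rohan overlap.
That's a conflict, so the schedule is not conflict-free.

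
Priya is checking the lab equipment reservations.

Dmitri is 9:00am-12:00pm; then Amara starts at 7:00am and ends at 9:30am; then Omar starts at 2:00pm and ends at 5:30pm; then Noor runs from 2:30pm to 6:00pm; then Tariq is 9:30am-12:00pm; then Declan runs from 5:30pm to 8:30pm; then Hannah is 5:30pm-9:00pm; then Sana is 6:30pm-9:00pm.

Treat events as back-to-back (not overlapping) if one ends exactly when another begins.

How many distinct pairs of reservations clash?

8

Sorted by start: Amara, Dmitri, Tariq, Omar, Noor, Declan, Hannah, Sana.
Dmitri starts before Amara ends → Amara and Dmitri overlap.
Tariq starts exactly when Amara ends (back-to-back, no overlap) — done with Amara.
Tariq starts before Dmitri ends → Dmitri and Tariq overlap.
Omar starts after Dmitri ends — done with Dmitri.
Omar starts after Tariq ends — done with Tariq.
Noor starts before Omar ends → Omar and Noor overlap.
Declan starts exactly when Omar ends (back-to-back, no overlap) — done with Omar.
Declan starts before Noor ends → Noor and Declan overlap.
Hannah starts before Noor ends → Noor and Hannah overlap.
Sana starts after Noor ends.
Hannah starts before Declan ends → Declan and Hannah overlap.
Sana starts before Declan ends → Declan and Sana overlap.
Sana starts before Hannah ends → Hannah and Sana overlap.
Overlapping pairs: Amara & Dmitri, Declan & Hannah, Declan & Noor, Declan & Sana, Dmitri & Tariq, Hannah & Noor, Hannah & Sana, Noor & Omar — 8 in total.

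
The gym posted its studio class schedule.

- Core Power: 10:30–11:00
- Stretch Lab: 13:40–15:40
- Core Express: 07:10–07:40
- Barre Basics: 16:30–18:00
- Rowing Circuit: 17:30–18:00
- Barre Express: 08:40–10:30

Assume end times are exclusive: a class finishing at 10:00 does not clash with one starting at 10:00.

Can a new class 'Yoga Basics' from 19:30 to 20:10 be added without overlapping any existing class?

Yes — the slot is free

Core Express: ends 07:40 at or before Yoga Basics starts 19:30 → clear.
Barre Express: ends 10:30 at or before Yoga Basics starts 19:30 → clear.
Core Power: ends 11:00 at or before Yoga Basics starts 19:30 → clear.
Stretch Lab: ends 15:40 at or before Yoga Basics starts 19:30 → clear.
Barre Basics: ends 18:00 at or before Yoga Basics starts 19:30 → clear.
Rowing Circuit: ends 18:00 at or before Yoga Basics starts 19:30 → clear.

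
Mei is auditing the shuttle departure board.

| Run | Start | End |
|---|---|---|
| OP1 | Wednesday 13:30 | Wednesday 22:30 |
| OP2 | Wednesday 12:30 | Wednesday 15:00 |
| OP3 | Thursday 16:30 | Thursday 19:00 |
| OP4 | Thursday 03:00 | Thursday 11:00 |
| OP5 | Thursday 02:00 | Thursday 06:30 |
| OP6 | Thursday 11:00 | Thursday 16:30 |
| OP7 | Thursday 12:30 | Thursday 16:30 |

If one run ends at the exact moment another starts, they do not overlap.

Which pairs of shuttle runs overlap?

Sorted by start: OP2, OP1, OP5, OP4, OP6, OP7, OP3.
OP1 starts before OP2 ends → OP2 and OP1 overlap.
OP5 starts after OP2 ends — done with OP2.
OP5 starts after OP1 ends — done with OP1.
OP4 starts before OP5 ends → OP5 and OP4 overlap.
OP6 starts after OP5 ends — done with OP5.
OP6 starts exactly when OP4 ends (back-to-back, no overlap) — done with OP4.
OP7 starts before OP6 ends → OP6 and OP7 overlap.
OP3 starts exactly when OP6 ends (back-to-back, no overlap).
OP3 starts exactly when OP7 ends (back-to-back, no overlap).

OP1 & OP2, OP4 & OP5, OP6 & OP7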